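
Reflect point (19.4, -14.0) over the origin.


Reflection over origin: (x,y) -> (-x,-y)
(19.4, -14) -> (-19.4, 14)

(-19.4, 14)


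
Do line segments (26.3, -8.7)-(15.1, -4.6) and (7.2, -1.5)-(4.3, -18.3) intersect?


Cross products: d1=341.76, d2=141.71, d3=-2.33, d4=197.72
d1*d2 < 0 and d3*d4 < 0? no

No, they don't intersect


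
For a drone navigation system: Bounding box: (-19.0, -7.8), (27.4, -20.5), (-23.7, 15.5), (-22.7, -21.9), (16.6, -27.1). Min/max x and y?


x range: [-23.7, 27.4]
y range: [-27.1, 15.5]
Bounding box: (-23.7,-27.1) to (27.4,15.5)

(-23.7,-27.1) to (27.4,15.5)


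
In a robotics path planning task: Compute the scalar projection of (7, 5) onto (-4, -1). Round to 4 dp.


u.v = -33, |v| = sqrt(17) = 4.1231
Scalar projection = u.v / |v| = -33 / sqrt(17) = -8.0037

-8.0037


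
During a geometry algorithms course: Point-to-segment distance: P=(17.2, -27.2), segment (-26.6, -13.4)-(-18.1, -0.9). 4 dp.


Project P onto AB: t = 0.8744 (clamped to [0,1])
Closest point on segment: (-19.1676, -2.47)
Distance: 43.9793

43.9793


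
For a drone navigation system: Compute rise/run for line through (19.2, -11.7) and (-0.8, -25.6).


slope = (y2-y1)/(x2-x1) = ((-25.6)-(-11.7))/((-0.8)-19.2) = (-13.9)/(-20) = 0.695

0.695


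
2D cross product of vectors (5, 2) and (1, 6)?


u x v = u_x*v_y - u_y*v_x = 5*6 - 2*1
= 30 - 2 = 28

28


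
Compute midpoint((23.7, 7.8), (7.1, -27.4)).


M = ((23.7+7.1)/2, (7.8+(-27.4))/2)
= (15.4, -9.8)

(15.4, -9.8)


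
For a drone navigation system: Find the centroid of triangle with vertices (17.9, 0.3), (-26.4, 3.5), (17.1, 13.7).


Centroid = ((x_A+x_B+x_C)/3, (y_A+y_B+y_C)/3)
= ((17.9+(-26.4)+17.1)/3, (0.3+3.5+13.7)/3)
= (2.8667, 5.8333)

(2.8667, 5.8333)


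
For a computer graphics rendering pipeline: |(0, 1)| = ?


|u| = sqrt(0^2 + 1^2) = sqrt(1) = 1

1


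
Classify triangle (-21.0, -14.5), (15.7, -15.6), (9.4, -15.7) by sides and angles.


Side lengths squared: AB^2=1348.1, BC^2=39.7, CA^2=925.6
Sorted: [39.7, 925.6, 1348.1]
By sides: Scalene, By angles: Obtuse

Scalene, Obtuse


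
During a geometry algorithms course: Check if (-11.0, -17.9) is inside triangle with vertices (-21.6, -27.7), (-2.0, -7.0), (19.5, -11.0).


Cross products: AB x AP = -27.34, BC x BP = -270.35, CA x CP = -225.76
All same sign? yes

Yes, inside


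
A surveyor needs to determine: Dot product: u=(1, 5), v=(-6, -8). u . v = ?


u . v = u_x*v_x + u_y*v_y = 1*(-6) + 5*(-8)
= (-6) + (-40) = -46

-46


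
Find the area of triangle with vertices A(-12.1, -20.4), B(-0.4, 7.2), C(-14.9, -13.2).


Area = |x_A(y_B-y_C) + x_B(y_C-y_A) + x_C(y_A-y_B)|/2
= |(-246.84) + (-2.88) + 411.24|/2
= 161.52/2 = 80.76

80.76


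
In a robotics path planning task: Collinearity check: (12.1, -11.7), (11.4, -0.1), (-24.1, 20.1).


Cross product: (11.4-12.1)*(20.1-(-11.7)) - ((-0.1)-(-11.7))*((-24.1)-12.1)
= 397.66

No, not collinear


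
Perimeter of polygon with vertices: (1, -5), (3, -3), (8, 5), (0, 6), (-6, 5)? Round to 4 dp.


Sides: (1, -5)->(3, -3): sqrt(8) = 2.828427, (3, -3)->(8, 5): sqrt(89) = 9.433981, (8, 5)->(0, 6): sqrt(65) = 8.062258, (0, 6)->(-6, 5): sqrt(37) = 6.082763, (-6, 5)->(1, -5): sqrt(149) = 12.206556
Sum = 38.613985
Perimeter = 38.614

38.614


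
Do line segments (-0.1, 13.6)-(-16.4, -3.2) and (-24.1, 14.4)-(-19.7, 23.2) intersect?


Cross products: d1=-214.72, d2=-145.2, d3=-416.24, d4=-485.76
d1*d2 < 0 and d3*d4 < 0? no

No, they don't intersect


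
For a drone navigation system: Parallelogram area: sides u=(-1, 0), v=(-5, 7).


|u x v| = |(-1)*7 - 0*(-5)|
= |(-7) - 0| = 7

7


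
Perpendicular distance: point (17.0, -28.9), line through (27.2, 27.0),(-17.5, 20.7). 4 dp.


|cross product| = 2434.47
|line direction| = sqrt(2037.78) = 45.1418
Distance = 2434.47/sqrt(2037.78) = 53.9294

53.9294


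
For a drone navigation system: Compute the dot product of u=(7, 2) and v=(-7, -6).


u . v = u_x*v_x + u_y*v_y = 7*(-7) + 2*(-6)
= (-49) + (-12) = -61

-61


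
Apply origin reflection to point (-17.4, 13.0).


Reflection over origin: (x,y) -> (-x,-y)
(-17.4, 13) -> (17.4, -13)

(17.4, -13)


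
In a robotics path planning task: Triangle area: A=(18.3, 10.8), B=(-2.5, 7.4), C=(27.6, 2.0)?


Area = |x_A(y_B-y_C) + x_B(y_C-y_A) + x_C(y_A-y_B)|/2
= |98.82 + 22 + 93.84|/2
= 214.66/2 = 107.33

107.33


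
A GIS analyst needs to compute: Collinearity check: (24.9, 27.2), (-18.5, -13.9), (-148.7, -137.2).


Cross product: ((-18.5)-24.9)*((-137.2)-27.2) - ((-13.9)-27.2)*((-148.7)-24.9)
= 0

Yes, collinear


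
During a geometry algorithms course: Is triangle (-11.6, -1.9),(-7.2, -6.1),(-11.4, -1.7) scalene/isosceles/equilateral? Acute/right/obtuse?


Side lengths squared: AB^2=37, BC^2=37, CA^2=0.08
Sorted: [0.08, 37, 37]
By sides: Isosceles, By angles: Acute

Isosceles, Acute


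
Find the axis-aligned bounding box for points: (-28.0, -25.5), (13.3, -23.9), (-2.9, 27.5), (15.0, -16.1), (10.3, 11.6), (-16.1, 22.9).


x range: [-28, 15]
y range: [-25.5, 27.5]
Bounding box: (-28,-25.5) to (15,27.5)

(-28,-25.5) to (15,27.5)


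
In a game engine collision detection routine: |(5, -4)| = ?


|u| = sqrt(5^2 + (-4)^2) = sqrt(41) = 6.4031

6.4031


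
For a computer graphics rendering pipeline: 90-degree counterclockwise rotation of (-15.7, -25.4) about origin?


90° CCW: (x,y) -> (-y, x)
(-15.7,-25.4) -> (25.4, -15.7)

(25.4, -15.7)


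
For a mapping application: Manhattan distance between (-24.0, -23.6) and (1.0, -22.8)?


|(-24)-1| + |(-23.6)-(-22.8)| = 25 + 0.8 = 25.8

25.8


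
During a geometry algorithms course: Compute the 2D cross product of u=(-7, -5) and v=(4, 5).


u x v = u_x*v_y - u_y*v_x = (-7)*5 - (-5)*4
= (-35) - (-20) = -15

-15


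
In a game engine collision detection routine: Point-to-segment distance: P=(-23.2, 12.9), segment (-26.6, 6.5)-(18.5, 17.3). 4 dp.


Project P onto AB: t = 0.1034 (clamped to [0,1])
Closest point on segment: (-21.9349, 7.6171)
Distance: 5.4322

5.4322


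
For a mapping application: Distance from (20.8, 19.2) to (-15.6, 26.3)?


dx=-36.4, dy=7.1
d^2 = (-36.4)^2 + 7.1^2 = 1375.37
d = sqrt(1375.37) = 37.086

37.086


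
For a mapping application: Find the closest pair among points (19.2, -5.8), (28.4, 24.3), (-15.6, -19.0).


d(P0,P1) = 31.4746, d(P0,P2) = 37.2193, d(P1,P2) = 61.7324
Closest: P0 and P1

Closest pair: (19.2, -5.8) and (28.4, 24.3), distance = 31.4746


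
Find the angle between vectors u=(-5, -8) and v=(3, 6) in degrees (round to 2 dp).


u.v = -63, |u| = sqrt(89) = 9.434, |v| = sqrt(45) = 6.7082
cos(theta) = u.v/(|u||v|) = -63/sqrt(4005) = -0.995495
theta = acos(-0.995495) = 174.56 degrees

174.56 degrees


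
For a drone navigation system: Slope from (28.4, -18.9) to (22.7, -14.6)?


slope = (y2-y1)/(x2-x1) = ((-14.6)-(-18.9))/(22.7-28.4) = 4.3/(-5.7) = -0.7544

-0.7544


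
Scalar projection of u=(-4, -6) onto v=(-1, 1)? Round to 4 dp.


u.v = -2, |v| = sqrt(2) = 1.4142
Scalar projection = u.v / |v| = -2 / sqrt(2) = -1.4142

-1.4142


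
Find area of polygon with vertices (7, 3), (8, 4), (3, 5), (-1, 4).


Shoelace sum: (7*4 - 8*3) + (8*5 - 3*4) + (3*4 - (-1)*5) + ((-1)*3 - 7*4)
= 18
Area = |18|/2 = 9

9


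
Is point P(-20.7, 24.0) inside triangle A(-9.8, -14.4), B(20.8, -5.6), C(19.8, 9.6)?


Cross products: AB x AP = 1270.96, BC x BP = 601.2, CA x CP = -1398.24
All same sign? no

No, outside


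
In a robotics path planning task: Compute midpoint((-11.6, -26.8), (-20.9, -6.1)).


M = (((-11.6)+(-20.9))/2, ((-26.8)+(-6.1))/2)
= (-16.25, -16.45)

(-16.25, -16.45)


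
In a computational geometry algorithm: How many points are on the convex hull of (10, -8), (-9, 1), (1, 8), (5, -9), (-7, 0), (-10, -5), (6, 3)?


Convex hull vertices (CCW): (-10, -5), (5, -9), (10, -8), (6, 3), (1, 8), (-9, 1)
Count = 6

6


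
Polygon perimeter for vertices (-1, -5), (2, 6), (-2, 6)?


Sides: (-1, -5)->(2, 6): sqrt(130) = 11.401754, (2, 6)->(-2, 6): sqrt(16) = 4, (-2, 6)->(-1, -5): sqrt(122) = 11.045361
Sum = 26.447115
Perimeter = 26.4471

26.4471


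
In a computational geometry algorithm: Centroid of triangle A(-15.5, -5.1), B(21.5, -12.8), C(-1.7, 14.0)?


Centroid = ((x_A+x_B+x_C)/3, (y_A+y_B+y_C)/3)
= (((-15.5)+21.5+(-1.7))/3, ((-5.1)+(-12.8)+14)/3)
= (1.4333, -1.3)

(1.4333, -1.3)


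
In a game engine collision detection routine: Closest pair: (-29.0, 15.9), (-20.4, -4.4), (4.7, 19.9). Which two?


d(P0,P1) = 22.0465, d(P0,P2) = 33.9366, d(P1,P2) = 34.9357
Closest: P0 and P1

Closest pair: (-29.0, 15.9) and (-20.4, -4.4), distance = 22.0465


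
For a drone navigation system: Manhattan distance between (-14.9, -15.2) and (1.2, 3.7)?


|(-14.9)-1.2| + |(-15.2)-3.7| = 16.1 + 18.9 = 35

35


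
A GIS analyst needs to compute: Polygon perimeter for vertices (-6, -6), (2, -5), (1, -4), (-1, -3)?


Sides: (-6, -6)->(2, -5): sqrt(65) = 8.062258, (2, -5)->(1, -4): sqrt(2) = 1.414214, (1, -4)->(-1, -3): sqrt(5) = 2.236068, (-1, -3)->(-6, -6): sqrt(34) = 5.830952
Sum = 17.543492
Perimeter = 17.5435

17.5435


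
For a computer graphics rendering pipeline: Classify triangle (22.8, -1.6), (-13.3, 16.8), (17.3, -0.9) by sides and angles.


Side lengths squared: AB^2=1641.77, BC^2=1249.65, CA^2=30.74
Sorted: [30.74, 1249.65, 1641.77]
By sides: Scalene, By angles: Obtuse

Scalene, Obtuse


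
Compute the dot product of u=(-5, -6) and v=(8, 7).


u . v = u_x*v_x + u_y*v_y = (-5)*8 + (-6)*7
= (-40) + (-42) = -82

-82


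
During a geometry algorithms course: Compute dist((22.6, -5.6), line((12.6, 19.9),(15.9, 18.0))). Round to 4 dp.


|cross product| = 65.15
|line direction| = sqrt(14.5) = 3.8079
Distance = 65.15/sqrt(14.5) = 17.1092

17.1092


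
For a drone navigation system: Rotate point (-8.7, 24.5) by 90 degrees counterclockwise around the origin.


90° CCW: (x,y) -> (-y, x)
(-8.7,24.5) -> (-24.5, -8.7)

(-24.5, -8.7)


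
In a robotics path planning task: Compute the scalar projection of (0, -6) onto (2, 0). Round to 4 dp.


u.v = 0, |v| = sqrt(4) = 2
Scalar projection = u.v / |v| = 0 / sqrt(4) = 0

0


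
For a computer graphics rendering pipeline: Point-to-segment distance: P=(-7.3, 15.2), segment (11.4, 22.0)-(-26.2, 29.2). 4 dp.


Project P onto AB: t = 0.4463 (clamped to [0,1])
Closest point on segment: (-5.3825, 25.2137)
Distance: 10.1956

10.1956


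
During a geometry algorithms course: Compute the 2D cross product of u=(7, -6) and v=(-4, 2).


u x v = u_x*v_y - u_y*v_x = 7*2 - (-6)*(-4)
= 14 - 24 = -10

-10


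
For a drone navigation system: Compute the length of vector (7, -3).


|u| = sqrt(7^2 + (-3)^2) = sqrt(58) = 7.6158

7.6158


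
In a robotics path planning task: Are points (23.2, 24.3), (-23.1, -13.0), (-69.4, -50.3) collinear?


Cross product: ((-23.1)-23.2)*((-50.3)-24.3) - ((-13)-24.3)*((-69.4)-23.2)
= 0

Yes, collinear


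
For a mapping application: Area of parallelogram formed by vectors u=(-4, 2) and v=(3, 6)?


|u x v| = |(-4)*6 - 2*3|
= |(-24) - 6| = 30

30


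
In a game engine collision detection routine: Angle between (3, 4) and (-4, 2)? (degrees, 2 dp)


u.v = -4, |u| = sqrt(25) = 5, |v| = sqrt(20) = 4.4721
cos(theta) = u.v/(|u||v|) = -4/sqrt(500) = -0.178885
theta = acos(-0.178885) = 100.3 degrees

100.3 degrees


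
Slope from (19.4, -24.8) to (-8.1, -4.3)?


slope = (y2-y1)/(x2-x1) = ((-4.3)-(-24.8))/((-8.1)-19.4) = 20.5/(-27.5) = -0.7455

-0.7455


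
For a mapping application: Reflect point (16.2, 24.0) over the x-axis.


Reflection over x-axis: (x,y) -> (x,-y)
(16.2, 24) -> (16.2, -24)

(16.2, -24)


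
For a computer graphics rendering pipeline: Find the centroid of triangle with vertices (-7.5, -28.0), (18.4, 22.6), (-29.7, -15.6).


Centroid = ((x_A+x_B+x_C)/3, (y_A+y_B+y_C)/3)
= (((-7.5)+18.4+(-29.7))/3, ((-28)+22.6+(-15.6))/3)
= (-6.2667, -7)

(-6.2667, -7)


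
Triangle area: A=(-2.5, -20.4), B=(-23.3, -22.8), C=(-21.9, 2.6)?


Area = |x_A(y_B-y_C) + x_B(y_C-y_A) + x_C(y_A-y_B)|/2
= |63.5 + (-535.9) + (-52.56)|/2
= 524.96/2 = 262.48

262.48


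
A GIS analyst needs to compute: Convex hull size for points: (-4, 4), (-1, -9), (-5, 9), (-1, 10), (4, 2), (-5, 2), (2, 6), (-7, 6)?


Convex hull vertices (CCW): (-7, 6), (-1, -9), (4, 2), (2, 6), (-1, 10), (-5, 9)
Count = 6

6


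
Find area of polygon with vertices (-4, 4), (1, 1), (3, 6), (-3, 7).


Shoelace sum: ((-4)*1 - 1*4) + (1*6 - 3*1) + (3*7 - (-3)*6) + ((-3)*4 - (-4)*7)
= 50
Area = |50|/2 = 25

25


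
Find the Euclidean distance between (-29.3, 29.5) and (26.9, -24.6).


dx=56.2, dy=-54.1
d^2 = 56.2^2 + (-54.1)^2 = 6085.25
d = sqrt(6085.25) = 78.008

78.008


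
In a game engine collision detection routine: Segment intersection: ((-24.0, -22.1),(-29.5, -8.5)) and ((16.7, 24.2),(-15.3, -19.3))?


Cross products: d1=-288.85, d2=-963.3, d3=-808.17, d4=-133.72
d1*d2 < 0 and d3*d4 < 0? no

No, they don't intersect


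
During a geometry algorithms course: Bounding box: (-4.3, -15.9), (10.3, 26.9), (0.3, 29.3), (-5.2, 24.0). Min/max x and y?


x range: [-5.2, 10.3]
y range: [-15.9, 29.3]
Bounding box: (-5.2,-15.9) to (10.3,29.3)

(-5.2,-15.9) to (10.3,29.3)


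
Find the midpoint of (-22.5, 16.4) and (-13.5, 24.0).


M = (((-22.5)+(-13.5))/2, (16.4+24)/2)
= (-18, 20.2)

(-18, 20.2)


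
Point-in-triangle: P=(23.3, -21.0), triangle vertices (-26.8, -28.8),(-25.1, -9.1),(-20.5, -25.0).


Cross products: AB x AP = -973.71, BC x BP = 714.82, CA x CP = 141.24
All same sign? no

No, outside


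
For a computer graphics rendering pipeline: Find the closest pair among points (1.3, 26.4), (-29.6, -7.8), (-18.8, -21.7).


d(P0,P1) = 46.0918, d(P0,P2) = 52.1308, d(P1,P2) = 17.6026
Closest: P1 and P2

Closest pair: (-29.6, -7.8) and (-18.8, -21.7), distance = 17.6026


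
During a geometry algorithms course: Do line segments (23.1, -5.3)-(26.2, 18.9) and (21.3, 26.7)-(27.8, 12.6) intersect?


Cross products: d1=-182.62, d2=18.39, d3=142.76, d4=-58.25
d1*d2 < 0 and d3*d4 < 0? yes

Yes, they intersect


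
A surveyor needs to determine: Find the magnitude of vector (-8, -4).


|u| = sqrt((-8)^2 + (-4)^2) = sqrt(80) = 8.9443

8.9443


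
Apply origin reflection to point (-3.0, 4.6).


Reflection over origin: (x,y) -> (-x,-y)
(-3, 4.6) -> (3, -4.6)

(3, -4.6)


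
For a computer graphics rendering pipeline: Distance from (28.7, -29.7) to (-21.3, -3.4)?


dx=-50, dy=26.3
d^2 = (-50)^2 + 26.3^2 = 3191.69
d = sqrt(3191.69) = 56.495

56.495


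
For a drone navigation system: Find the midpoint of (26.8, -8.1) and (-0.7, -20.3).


M = ((26.8+(-0.7))/2, ((-8.1)+(-20.3))/2)
= (13.05, -14.2)

(13.05, -14.2)


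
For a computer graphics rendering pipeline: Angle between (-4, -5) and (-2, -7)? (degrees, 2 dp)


u.v = 43, |u| = sqrt(41) = 6.4031, |v| = sqrt(53) = 7.2801
cos(theta) = u.v/(|u||v|) = 43/sqrt(2173) = 0.922441
theta = acos(0.922441) = 22.71 degrees

22.71 degrees


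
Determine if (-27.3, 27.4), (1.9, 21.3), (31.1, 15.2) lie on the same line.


Cross product: (1.9-(-27.3))*(15.2-27.4) - (21.3-27.4)*(31.1-(-27.3))
= 0

Yes, collinear


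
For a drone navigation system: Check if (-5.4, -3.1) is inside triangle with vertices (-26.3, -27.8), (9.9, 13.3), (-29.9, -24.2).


Cross products: AB x AP = 35.15, BC x BP = 78.97, CA x CP = 164.16
All same sign? yes

Yes, inside


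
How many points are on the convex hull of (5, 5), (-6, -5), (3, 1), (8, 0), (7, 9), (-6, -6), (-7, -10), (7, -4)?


Convex hull vertices (CCW): (-7, -10), (7, -4), (8, 0), (7, 9), (-6, -5)
Count = 5

5


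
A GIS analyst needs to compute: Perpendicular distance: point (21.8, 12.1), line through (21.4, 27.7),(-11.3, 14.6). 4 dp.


|cross product| = 515.36
|line direction| = sqrt(1240.9) = 35.2264
Distance = 515.36/sqrt(1240.9) = 14.6299

14.6299


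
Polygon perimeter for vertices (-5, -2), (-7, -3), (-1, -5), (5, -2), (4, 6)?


Sides: (-5, -2)->(-7, -3): sqrt(5) = 2.236068, (-7, -3)->(-1, -5): sqrt(40) = 6.324555, (-1, -5)->(5, -2): sqrt(45) = 6.708204, (5, -2)->(4, 6): sqrt(65) = 8.062258, (4, 6)->(-5, -2): sqrt(145) = 12.041595
Sum = 35.37268
Perimeter = 35.3727

35.3727


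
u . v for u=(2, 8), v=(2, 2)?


u . v = u_x*v_x + u_y*v_y = 2*2 + 8*2
= 4 + 16 = 20

20


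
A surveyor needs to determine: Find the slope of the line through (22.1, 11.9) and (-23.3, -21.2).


slope = (y2-y1)/(x2-x1) = ((-21.2)-11.9)/((-23.3)-22.1) = (-33.1)/(-45.4) = 0.7291

0.7291


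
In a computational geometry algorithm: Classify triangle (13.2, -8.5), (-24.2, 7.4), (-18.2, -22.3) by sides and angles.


Side lengths squared: AB^2=1651.57, BC^2=918.09, CA^2=1176.4
Sorted: [918.09, 1176.4, 1651.57]
By sides: Scalene, By angles: Acute

Scalene, Acute


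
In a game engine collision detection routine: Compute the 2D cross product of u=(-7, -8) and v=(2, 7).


u x v = u_x*v_y - u_y*v_x = (-7)*7 - (-8)*2
= (-49) - (-16) = -33

-33


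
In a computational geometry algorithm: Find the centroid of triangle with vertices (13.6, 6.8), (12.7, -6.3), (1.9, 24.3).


Centroid = ((x_A+x_B+x_C)/3, (y_A+y_B+y_C)/3)
= ((13.6+12.7+1.9)/3, (6.8+(-6.3)+24.3)/3)
= (9.4, 8.2667)

(9.4, 8.2667)


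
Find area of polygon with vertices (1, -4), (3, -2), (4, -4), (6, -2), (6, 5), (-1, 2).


Shoelace sum: (1*(-2) - 3*(-4)) + (3*(-4) - 4*(-2)) + (4*(-2) - 6*(-4)) + (6*5 - 6*(-2)) + (6*2 - (-1)*5) + ((-1)*(-4) - 1*2)
= 83
Area = |83|/2 = 41.5

41.5


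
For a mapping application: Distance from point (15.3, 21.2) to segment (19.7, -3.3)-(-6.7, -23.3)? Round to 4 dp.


Project P onto AB: t = 0 (clamped to [0,1])
Closest point on segment: (19.7, -3.3)
Distance: 24.892

24.892


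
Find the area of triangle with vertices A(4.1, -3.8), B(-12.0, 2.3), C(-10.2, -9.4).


Area = |x_A(y_B-y_C) + x_B(y_C-y_A) + x_C(y_A-y_B)|/2
= |47.97 + 67.2 + 62.22|/2
= 177.39/2 = 88.695

88.695


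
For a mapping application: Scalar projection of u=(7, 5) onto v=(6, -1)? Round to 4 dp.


u.v = 37, |v| = sqrt(37) = 6.0828
Scalar projection = u.v / |v| = 37 / sqrt(37) = 6.0828

6.0828


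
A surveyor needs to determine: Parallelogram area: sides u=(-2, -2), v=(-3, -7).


|u x v| = |(-2)*(-7) - (-2)*(-3)|
= |14 - 6| = 8

8


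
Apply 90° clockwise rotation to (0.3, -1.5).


90° CW: (x,y) -> (y, -x)
(0.3,-1.5) -> (-1.5, -0.3)

(-1.5, -0.3)


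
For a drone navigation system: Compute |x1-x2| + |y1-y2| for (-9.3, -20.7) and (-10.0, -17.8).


|(-9.3)-(-10)| + |(-20.7)-(-17.8)| = 0.7 + 2.9 = 3.6

3.6


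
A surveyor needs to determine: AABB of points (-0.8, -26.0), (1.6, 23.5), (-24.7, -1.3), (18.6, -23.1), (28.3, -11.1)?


x range: [-24.7, 28.3]
y range: [-26, 23.5]
Bounding box: (-24.7,-26) to (28.3,23.5)

(-24.7,-26) to (28.3,23.5)


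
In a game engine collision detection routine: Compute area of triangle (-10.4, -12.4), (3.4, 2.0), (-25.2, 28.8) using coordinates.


Area = |x_A(y_B-y_C) + x_B(y_C-y_A) + x_C(y_A-y_B)|/2
= |278.72 + 140.08 + 362.88|/2
= 781.68/2 = 390.84

390.84


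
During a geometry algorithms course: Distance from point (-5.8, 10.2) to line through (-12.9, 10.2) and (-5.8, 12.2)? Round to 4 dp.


|cross product| = 14.2
|line direction| = sqrt(54.41) = 7.3763
Distance = 14.2/sqrt(54.41) = 1.9251

1.9251


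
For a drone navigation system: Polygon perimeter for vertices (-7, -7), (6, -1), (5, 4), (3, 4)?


Sides: (-7, -7)->(6, -1): sqrt(205) = 14.317821, (6, -1)->(5, 4): sqrt(26) = 5.09902, (5, 4)->(3, 4): sqrt(4) = 2, (3, 4)->(-7, -7): sqrt(221) = 14.866069
Sum = 36.28291
Perimeter = 36.2829

36.2829


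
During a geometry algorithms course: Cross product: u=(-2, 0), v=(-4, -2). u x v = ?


u x v = u_x*v_y - u_y*v_x = (-2)*(-2) - 0*(-4)
= 4 - 0 = 4

4


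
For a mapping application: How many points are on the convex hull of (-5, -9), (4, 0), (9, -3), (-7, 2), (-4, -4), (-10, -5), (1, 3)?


Convex hull vertices (CCW): (-10, -5), (-5, -9), (9, -3), (1, 3), (-7, 2)
Count = 5

5


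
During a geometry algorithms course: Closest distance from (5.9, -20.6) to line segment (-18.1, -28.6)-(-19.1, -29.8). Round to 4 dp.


Project P onto AB: t = 0 (clamped to [0,1])
Closest point on segment: (-18.1, -28.6)
Distance: 25.2982

25.2982


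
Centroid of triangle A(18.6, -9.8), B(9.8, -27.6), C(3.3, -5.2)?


Centroid = ((x_A+x_B+x_C)/3, (y_A+y_B+y_C)/3)
= ((18.6+9.8+3.3)/3, ((-9.8)+(-27.6)+(-5.2))/3)
= (10.5667, -14.2)

(10.5667, -14.2)


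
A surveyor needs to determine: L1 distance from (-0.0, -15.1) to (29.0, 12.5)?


|0-29| + |(-15.1)-12.5| = 29 + 27.6 = 56.6

56.6


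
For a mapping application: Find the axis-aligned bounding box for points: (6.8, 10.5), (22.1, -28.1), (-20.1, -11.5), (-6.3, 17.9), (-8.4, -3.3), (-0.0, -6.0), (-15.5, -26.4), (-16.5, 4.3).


x range: [-20.1, 22.1]
y range: [-28.1, 17.9]
Bounding box: (-20.1,-28.1) to (22.1,17.9)

(-20.1,-28.1) to (22.1,17.9)


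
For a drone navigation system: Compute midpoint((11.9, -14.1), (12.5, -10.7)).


M = ((11.9+12.5)/2, ((-14.1)+(-10.7))/2)
= (12.2, -12.4)

(12.2, -12.4)


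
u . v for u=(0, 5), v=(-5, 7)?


u . v = u_x*v_x + u_y*v_y = 0*(-5) + 5*7
= 0 + 35 = 35

35


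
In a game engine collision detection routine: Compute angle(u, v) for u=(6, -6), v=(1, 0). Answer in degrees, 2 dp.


u.v = 6, |u| = sqrt(72) = 8.4853, |v| = sqrt(1) = 1
cos(theta) = u.v/(|u||v|) = 6/sqrt(72) = 0.707107
theta = acos(0.707107) = 45 degrees

45 degrees


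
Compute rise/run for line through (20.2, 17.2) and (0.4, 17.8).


slope = (y2-y1)/(x2-x1) = (17.8-17.2)/(0.4-20.2) = 0.6/(-19.8) = -0.0303

-0.0303


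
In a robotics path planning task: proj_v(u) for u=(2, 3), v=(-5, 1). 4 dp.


u.v = -7, |v| = sqrt(26) = 5.099
Scalar projection = u.v / |v| = -7 / sqrt(26) = -1.3728

-1.3728


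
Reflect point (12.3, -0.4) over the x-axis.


Reflection over x-axis: (x,y) -> (x,-y)
(12.3, -0.4) -> (12.3, 0.4)

(12.3, 0.4)


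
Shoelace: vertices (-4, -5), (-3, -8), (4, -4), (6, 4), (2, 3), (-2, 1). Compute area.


Shoelace sum: ((-4)*(-8) - (-3)*(-5)) + ((-3)*(-4) - 4*(-8)) + (4*4 - 6*(-4)) + (6*3 - 2*4) + (2*1 - (-2)*3) + ((-2)*(-5) - (-4)*1)
= 133
Area = |133|/2 = 66.5

66.5


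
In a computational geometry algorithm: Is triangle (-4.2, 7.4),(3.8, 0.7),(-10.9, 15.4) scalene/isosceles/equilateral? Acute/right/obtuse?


Side lengths squared: AB^2=108.89, BC^2=432.18, CA^2=108.89
Sorted: [108.89, 108.89, 432.18]
By sides: Isosceles, By angles: Obtuse

Isosceles, Obtuse


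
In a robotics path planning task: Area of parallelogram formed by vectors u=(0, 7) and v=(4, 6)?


|u x v| = |0*6 - 7*4|
= |0 - 28| = 28

28


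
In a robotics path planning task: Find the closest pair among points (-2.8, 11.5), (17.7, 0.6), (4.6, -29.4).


d(P0,P1) = 23.2177, d(P0,P2) = 41.564, d(P1,P2) = 32.7355
Closest: P0 and P1

Closest pair: (-2.8, 11.5) and (17.7, 0.6), distance = 23.2177


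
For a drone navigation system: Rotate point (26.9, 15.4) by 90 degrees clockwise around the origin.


90° CW: (x,y) -> (y, -x)
(26.9,15.4) -> (15.4, -26.9)

(15.4, -26.9)


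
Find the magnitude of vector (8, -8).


|u| = sqrt(8^2 + (-8)^2) = sqrt(128) = 11.3137

11.3137


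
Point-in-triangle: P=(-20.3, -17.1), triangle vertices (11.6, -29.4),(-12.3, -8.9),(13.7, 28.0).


Cross products: AB x AP = 359.98, BC x BP = 82, CA x CP = -1856.89
All same sign? no

No, outside


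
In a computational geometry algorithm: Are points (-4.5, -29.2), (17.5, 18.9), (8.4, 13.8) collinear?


Cross product: (17.5-(-4.5))*(13.8-(-29.2)) - (18.9-(-29.2))*(8.4-(-4.5))
= 325.51

No, not collinear


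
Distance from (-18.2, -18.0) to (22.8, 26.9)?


dx=41, dy=44.9
d^2 = 41^2 + 44.9^2 = 3697.01
d = sqrt(3697.01) = 60.803

60.803


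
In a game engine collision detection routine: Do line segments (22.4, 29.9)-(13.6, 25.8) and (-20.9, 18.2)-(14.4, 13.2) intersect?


Cross products: d1=629.51, d2=440.78, d3=-74.57, d4=114.16
d1*d2 < 0 and d3*d4 < 0? no

No, they don't intersect


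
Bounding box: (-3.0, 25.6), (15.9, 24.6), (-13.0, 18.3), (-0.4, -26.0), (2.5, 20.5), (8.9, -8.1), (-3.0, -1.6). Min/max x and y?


x range: [-13, 15.9]
y range: [-26, 25.6]
Bounding box: (-13,-26) to (15.9,25.6)

(-13,-26) to (15.9,25.6)


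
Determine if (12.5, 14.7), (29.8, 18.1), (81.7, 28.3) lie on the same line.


Cross product: (29.8-12.5)*(28.3-14.7) - (18.1-14.7)*(81.7-12.5)
= 0

Yes, collinear


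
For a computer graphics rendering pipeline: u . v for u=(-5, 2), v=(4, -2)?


u . v = u_x*v_x + u_y*v_y = (-5)*4 + 2*(-2)
= (-20) + (-4) = -24

-24


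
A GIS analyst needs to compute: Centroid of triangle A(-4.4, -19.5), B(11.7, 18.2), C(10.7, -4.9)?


Centroid = ((x_A+x_B+x_C)/3, (y_A+y_B+y_C)/3)
= (((-4.4)+11.7+10.7)/3, ((-19.5)+18.2+(-4.9))/3)
= (6, -2.0667)

(6, -2.0667)


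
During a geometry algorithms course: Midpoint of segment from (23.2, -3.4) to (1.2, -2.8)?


M = ((23.2+1.2)/2, ((-3.4)+(-2.8))/2)
= (12.2, -3.1)

(12.2, -3.1)


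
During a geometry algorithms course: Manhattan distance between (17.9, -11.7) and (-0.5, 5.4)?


|17.9-(-0.5)| + |(-11.7)-5.4| = 18.4 + 17.1 = 35.5

35.5


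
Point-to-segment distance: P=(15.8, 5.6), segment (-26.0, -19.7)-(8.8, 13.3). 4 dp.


Project P onto AB: t = 0.9954 (clamped to [0,1])
Closest point on segment: (8.6411, 13.1494)
Distance: 10.4039

10.4039


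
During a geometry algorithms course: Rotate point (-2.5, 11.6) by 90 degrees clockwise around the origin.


90° CW: (x,y) -> (y, -x)
(-2.5,11.6) -> (11.6, 2.5)

(11.6, 2.5)


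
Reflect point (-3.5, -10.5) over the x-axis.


Reflection over x-axis: (x,y) -> (x,-y)
(-3.5, -10.5) -> (-3.5, 10.5)

(-3.5, 10.5)


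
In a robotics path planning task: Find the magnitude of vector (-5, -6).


|u| = sqrt((-5)^2 + (-6)^2) = sqrt(61) = 7.8102

7.8102


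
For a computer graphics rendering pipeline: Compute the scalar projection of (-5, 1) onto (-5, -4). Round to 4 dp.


u.v = 21, |v| = sqrt(41) = 6.4031
Scalar projection = u.v / |v| = 21 / sqrt(41) = 3.2796

3.2796


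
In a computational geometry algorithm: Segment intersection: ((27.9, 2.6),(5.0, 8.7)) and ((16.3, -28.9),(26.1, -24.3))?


Cross products: d1=255.34, d2=420.46, d3=792.11, d4=626.99
d1*d2 < 0 and d3*d4 < 0? no

No, they don't intersect


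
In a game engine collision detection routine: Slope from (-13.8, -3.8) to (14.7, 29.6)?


slope = (y2-y1)/(x2-x1) = (29.6-(-3.8))/(14.7-(-13.8)) = 33.4/28.5 = 1.1719

1.1719


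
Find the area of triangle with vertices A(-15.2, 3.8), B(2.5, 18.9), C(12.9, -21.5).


Area = |x_A(y_B-y_C) + x_B(y_C-y_A) + x_C(y_A-y_B)|/2
= |(-614.08) + (-63.25) + (-194.79)|/2
= 872.12/2 = 436.06

436.06


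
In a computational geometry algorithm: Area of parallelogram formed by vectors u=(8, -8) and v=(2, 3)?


|u x v| = |8*3 - (-8)*2|
= |24 - (-16)| = 40

40


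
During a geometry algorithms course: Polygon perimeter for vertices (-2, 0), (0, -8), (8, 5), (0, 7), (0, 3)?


Sides: (-2, 0)->(0, -8): sqrt(68) = 8.246211, (0, -8)->(8, 5): sqrt(233) = 15.264338, (8, 5)->(0, 7): sqrt(68) = 8.246211, (0, 7)->(0, 3): sqrt(16) = 4, (0, 3)->(-2, 0): sqrt(13) = 3.605551
Sum = 39.362311
Perimeter = 39.3623

39.3623


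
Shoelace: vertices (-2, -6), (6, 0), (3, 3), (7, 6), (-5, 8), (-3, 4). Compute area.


Shoelace sum: ((-2)*0 - 6*(-6)) + (6*3 - 3*0) + (3*6 - 7*3) + (7*8 - (-5)*6) + ((-5)*4 - (-3)*8) + ((-3)*(-6) - (-2)*4)
= 167
Area = |167|/2 = 83.5

83.5


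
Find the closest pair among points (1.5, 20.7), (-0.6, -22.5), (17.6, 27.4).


d(P0,P1) = 43.251, d(P0,P2) = 17.4385, d(P1,P2) = 53.1154
Closest: P0 and P2

Closest pair: (1.5, 20.7) and (17.6, 27.4), distance = 17.4385


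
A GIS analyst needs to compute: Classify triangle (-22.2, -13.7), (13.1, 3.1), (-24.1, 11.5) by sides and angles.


Side lengths squared: AB^2=1528.33, BC^2=1454.4, CA^2=638.65
Sorted: [638.65, 1454.4, 1528.33]
By sides: Scalene, By angles: Acute

Scalene, Acute


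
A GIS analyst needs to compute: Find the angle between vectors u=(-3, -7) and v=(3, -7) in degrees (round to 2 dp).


u.v = 40, |u| = sqrt(58) = 7.6158, |v| = sqrt(58) = 7.6158
cos(theta) = u.v/(|u||v|) = 40/sqrt(3364) = 0.689655
theta = acos(0.689655) = 46.4 degrees

46.4 degrees


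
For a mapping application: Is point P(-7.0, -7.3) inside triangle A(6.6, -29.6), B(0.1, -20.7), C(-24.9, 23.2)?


Cross products: AB x AP = -23.91, BC x BP = -23.31, CA x CP = -15.63
All same sign? yes

Yes, inside


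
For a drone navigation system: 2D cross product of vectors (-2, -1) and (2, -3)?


u x v = u_x*v_y - u_y*v_x = (-2)*(-3) - (-1)*2
= 6 - (-2) = 8

8


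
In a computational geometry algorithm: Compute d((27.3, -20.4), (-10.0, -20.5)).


dx=-37.3, dy=-0.1
d^2 = (-37.3)^2 + (-0.1)^2 = 1391.3
d = sqrt(1391.3) = 37.3001

37.3001


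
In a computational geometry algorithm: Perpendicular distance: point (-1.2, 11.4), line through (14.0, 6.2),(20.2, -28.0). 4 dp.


|cross product| = 487.6
|line direction| = sqrt(1208.08) = 34.7574
Distance = 487.6/sqrt(1208.08) = 14.0286

14.0286


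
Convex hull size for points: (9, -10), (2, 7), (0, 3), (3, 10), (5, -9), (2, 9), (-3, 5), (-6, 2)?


Convex hull vertices (CCW): (-6, 2), (5, -9), (9, -10), (3, 10), (-3, 5)
Count = 5

5


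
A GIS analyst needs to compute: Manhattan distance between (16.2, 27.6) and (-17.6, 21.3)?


|16.2-(-17.6)| + |27.6-21.3| = 33.8 + 6.3 = 40.1

40.1


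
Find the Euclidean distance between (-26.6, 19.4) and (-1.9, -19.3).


dx=24.7, dy=-38.7
d^2 = 24.7^2 + (-38.7)^2 = 2107.78
d = sqrt(2107.78) = 45.9106

45.9106


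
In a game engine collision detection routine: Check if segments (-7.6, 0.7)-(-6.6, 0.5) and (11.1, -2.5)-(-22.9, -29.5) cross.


Cross products: d1=-613.7, d2=-579.9, d3=0.54, d4=-33.26
d1*d2 < 0 and d3*d4 < 0? no

No, they don't intersect


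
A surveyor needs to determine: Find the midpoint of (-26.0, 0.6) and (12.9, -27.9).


M = (((-26)+12.9)/2, (0.6+(-27.9))/2)
= (-6.55, -13.65)

(-6.55, -13.65)


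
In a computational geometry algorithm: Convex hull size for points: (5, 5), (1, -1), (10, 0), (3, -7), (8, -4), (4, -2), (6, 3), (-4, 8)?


Convex hull vertices (CCW): (-4, 8), (3, -7), (8, -4), (10, 0), (5, 5)
Count = 5

5


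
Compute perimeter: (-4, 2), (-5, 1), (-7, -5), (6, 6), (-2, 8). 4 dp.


Sides: (-4, 2)->(-5, 1): sqrt(2) = 1.414214, (-5, 1)->(-7, -5): sqrt(40) = 6.324555, (-7, -5)->(6, 6): sqrt(290) = 17.029386, (6, 6)->(-2, 8): sqrt(68) = 8.246211, (-2, 8)->(-4, 2): sqrt(40) = 6.324555
Sum = 39.338921
Perimeter = 39.3389

39.3389


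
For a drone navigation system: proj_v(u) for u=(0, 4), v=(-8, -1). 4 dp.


u.v = -4, |v| = sqrt(65) = 8.0623
Scalar projection = u.v / |v| = -4 / sqrt(65) = -0.4961

-0.4961


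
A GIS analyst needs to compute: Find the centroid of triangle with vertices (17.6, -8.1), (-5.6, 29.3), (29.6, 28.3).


Centroid = ((x_A+x_B+x_C)/3, (y_A+y_B+y_C)/3)
= ((17.6+(-5.6)+29.6)/3, ((-8.1)+29.3+28.3)/3)
= (13.8667, 16.5)

(13.8667, 16.5)


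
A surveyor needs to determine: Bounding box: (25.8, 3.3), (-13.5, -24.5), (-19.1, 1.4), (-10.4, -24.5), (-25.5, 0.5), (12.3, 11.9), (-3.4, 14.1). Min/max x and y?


x range: [-25.5, 25.8]
y range: [-24.5, 14.1]
Bounding box: (-25.5,-24.5) to (25.8,14.1)

(-25.5,-24.5) to (25.8,14.1)


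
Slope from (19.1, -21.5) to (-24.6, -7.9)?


slope = (y2-y1)/(x2-x1) = ((-7.9)-(-21.5))/((-24.6)-19.1) = 13.6/(-43.7) = -0.3112

-0.3112


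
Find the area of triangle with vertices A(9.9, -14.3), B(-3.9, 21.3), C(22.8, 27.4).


Area = |x_A(y_B-y_C) + x_B(y_C-y_A) + x_C(y_A-y_B)|/2
= |(-60.39) + (-162.63) + (-811.68)|/2
= 1034.7/2 = 517.35

517.35


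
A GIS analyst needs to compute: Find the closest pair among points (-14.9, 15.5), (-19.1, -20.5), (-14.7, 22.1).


d(P0,P1) = 36.2442, d(P0,P2) = 6.603, d(P1,P2) = 42.8266
Closest: P0 and P2

Closest pair: (-14.9, 15.5) and (-14.7, 22.1), distance = 6.603


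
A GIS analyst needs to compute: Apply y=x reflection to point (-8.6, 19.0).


Reflection over y=x: (x,y) -> (y,x)
(-8.6, 19) -> (19, -8.6)

(19, -8.6)


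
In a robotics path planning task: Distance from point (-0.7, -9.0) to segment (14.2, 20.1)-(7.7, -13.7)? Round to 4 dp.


Project P onto AB: t = 0.912 (clamped to [0,1])
Closest point on segment: (8.272, -10.7254)
Distance: 9.1364

9.1364


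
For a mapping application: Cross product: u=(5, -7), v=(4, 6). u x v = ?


u x v = u_x*v_y - u_y*v_x = 5*6 - (-7)*4
= 30 - (-28) = 58

58


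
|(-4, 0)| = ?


|u| = sqrt((-4)^2 + 0^2) = sqrt(16) = 4

4


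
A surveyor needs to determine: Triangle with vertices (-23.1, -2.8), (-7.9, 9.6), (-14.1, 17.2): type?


Side lengths squared: AB^2=384.8, BC^2=96.2, CA^2=481
Sorted: [96.2, 384.8, 481]
By sides: Scalene, By angles: Right

Scalene, Right


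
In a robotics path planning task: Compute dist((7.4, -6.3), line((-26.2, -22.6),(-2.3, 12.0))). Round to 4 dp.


|cross product| = 772.99
|line direction| = sqrt(1768.37) = 42.052
Distance = 772.99/sqrt(1768.37) = 18.3818

18.3818


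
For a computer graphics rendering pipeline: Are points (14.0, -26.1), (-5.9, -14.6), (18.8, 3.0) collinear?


Cross product: ((-5.9)-14)*(3-(-26.1)) - ((-14.6)-(-26.1))*(18.8-14)
= -634.29

No, not collinear


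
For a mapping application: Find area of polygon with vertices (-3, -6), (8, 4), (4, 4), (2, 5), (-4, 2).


Shoelace sum: ((-3)*4 - 8*(-6)) + (8*4 - 4*4) + (4*5 - 2*4) + (2*2 - (-4)*5) + ((-4)*(-6) - (-3)*2)
= 118
Area = |118|/2 = 59

59


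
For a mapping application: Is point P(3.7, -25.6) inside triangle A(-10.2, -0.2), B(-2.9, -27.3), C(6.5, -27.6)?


Cross products: AB x AP = 191.27, BC x BP = 17.96, CA x CP = 43.32
All same sign? yes

Yes, inside


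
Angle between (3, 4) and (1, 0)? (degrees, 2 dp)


u.v = 3, |u| = sqrt(25) = 5, |v| = sqrt(1) = 1
cos(theta) = u.v/(|u||v|) = 3/sqrt(25) = 0.6
theta = acos(0.6) = 53.13 degrees

53.13 degrees


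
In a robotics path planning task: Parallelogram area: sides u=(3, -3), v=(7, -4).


|u x v| = |3*(-4) - (-3)*7|
= |(-12) - (-21)| = 9

9


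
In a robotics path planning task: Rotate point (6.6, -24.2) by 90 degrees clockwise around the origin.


90° CW: (x,y) -> (y, -x)
(6.6,-24.2) -> (-24.2, -6.6)

(-24.2, -6.6)


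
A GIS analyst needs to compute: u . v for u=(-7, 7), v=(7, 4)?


u . v = u_x*v_x + u_y*v_y = (-7)*7 + 7*4
= (-49) + 28 = -21

-21


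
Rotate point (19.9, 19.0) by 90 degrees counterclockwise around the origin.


90° CCW: (x,y) -> (-y, x)
(19.9,19) -> (-19, 19.9)

(-19, 19.9)


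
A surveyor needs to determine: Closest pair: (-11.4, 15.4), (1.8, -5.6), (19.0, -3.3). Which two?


d(P0,P1) = 24.804, d(P0,P2) = 35.691, d(P1,P2) = 17.3531
Closest: P1 and P2

Closest pair: (1.8, -5.6) and (19.0, -3.3), distance = 17.3531


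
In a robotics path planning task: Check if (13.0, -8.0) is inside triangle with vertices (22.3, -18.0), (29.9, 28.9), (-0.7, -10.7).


Cross products: AB x AP = 512.17, BC x BP = 459.9, CA x CP = 162.11
All same sign? yes

Yes, inside


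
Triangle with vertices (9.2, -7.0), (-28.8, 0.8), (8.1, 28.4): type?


Side lengths squared: AB^2=1504.84, BC^2=2123.37, CA^2=1254.37
Sorted: [1254.37, 1504.84, 2123.37]
By sides: Scalene, By angles: Acute

Scalene, Acute


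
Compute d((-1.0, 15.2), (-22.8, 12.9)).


dx=-21.8, dy=-2.3
d^2 = (-21.8)^2 + (-2.3)^2 = 480.53
d = sqrt(480.53) = 21.921

21.921


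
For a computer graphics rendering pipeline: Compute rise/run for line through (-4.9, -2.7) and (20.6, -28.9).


slope = (y2-y1)/(x2-x1) = ((-28.9)-(-2.7))/(20.6-(-4.9)) = (-26.2)/25.5 = -1.0275

-1.0275


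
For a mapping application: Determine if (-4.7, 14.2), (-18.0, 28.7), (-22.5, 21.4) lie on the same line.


Cross product: ((-18)-(-4.7))*(21.4-14.2) - (28.7-14.2)*((-22.5)-(-4.7))
= 162.34

No, not collinear


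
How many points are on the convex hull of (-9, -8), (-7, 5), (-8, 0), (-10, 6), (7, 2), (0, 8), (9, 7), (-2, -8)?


Convex hull vertices (CCW): (-10, 6), (-9, -8), (-2, -8), (7, 2), (9, 7), (0, 8)
Count = 6

6


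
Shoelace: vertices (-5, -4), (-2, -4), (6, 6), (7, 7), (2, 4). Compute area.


Shoelace sum: ((-5)*(-4) - (-2)*(-4)) + ((-2)*6 - 6*(-4)) + (6*7 - 7*6) + (7*4 - 2*7) + (2*(-4) - (-5)*4)
= 50
Area = |50|/2 = 25

25


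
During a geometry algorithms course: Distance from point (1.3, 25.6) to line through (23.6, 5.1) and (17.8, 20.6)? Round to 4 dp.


|cross product| = 226.75
|line direction| = sqrt(273.89) = 16.5496
Distance = 226.75/sqrt(273.89) = 13.7012

13.7012


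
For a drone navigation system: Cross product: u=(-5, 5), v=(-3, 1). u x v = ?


u x v = u_x*v_y - u_y*v_x = (-5)*1 - 5*(-3)
= (-5) - (-15) = 10

10


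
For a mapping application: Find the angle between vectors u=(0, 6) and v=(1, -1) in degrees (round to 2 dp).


u.v = -6, |u| = sqrt(36) = 6, |v| = sqrt(2) = 1.4142
cos(theta) = u.v/(|u||v|) = -6/sqrt(72) = -0.707107
theta = acos(-0.707107) = 135 degrees

135 degrees


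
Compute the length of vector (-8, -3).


|u| = sqrt((-8)^2 + (-3)^2) = sqrt(73) = 8.544

8.544


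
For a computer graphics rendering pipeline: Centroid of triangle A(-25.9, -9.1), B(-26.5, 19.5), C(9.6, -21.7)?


Centroid = ((x_A+x_B+x_C)/3, (y_A+y_B+y_C)/3)
= (((-25.9)+(-26.5)+9.6)/3, ((-9.1)+19.5+(-21.7))/3)
= (-14.2667, -3.7667)

(-14.2667, -3.7667)


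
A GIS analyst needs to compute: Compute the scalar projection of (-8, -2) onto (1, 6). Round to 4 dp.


u.v = -20, |v| = sqrt(37) = 6.0828
Scalar projection = u.v / |v| = -20 / sqrt(37) = -3.288

-3.288


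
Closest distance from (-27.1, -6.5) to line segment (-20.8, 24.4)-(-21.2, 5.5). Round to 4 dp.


Project P onto AB: t = 1 (clamped to [0,1])
Closest point on segment: (-21.2, 5.5)
Distance: 13.372

13.372


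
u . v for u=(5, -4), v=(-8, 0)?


u . v = u_x*v_x + u_y*v_y = 5*(-8) + (-4)*0
= (-40) + 0 = -40

-40


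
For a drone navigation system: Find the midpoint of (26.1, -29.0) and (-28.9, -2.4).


M = ((26.1+(-28.9))/2, ((-29)+(-2.4))/2)
= (-1.4, -15.7)

(-1.4, -15.7)


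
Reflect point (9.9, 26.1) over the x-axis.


Reflection over x-axis: (x,y) -> (x,-y)
(9.9, 26.1) -> (9.9, -26.1)

(9.9, -26.1)


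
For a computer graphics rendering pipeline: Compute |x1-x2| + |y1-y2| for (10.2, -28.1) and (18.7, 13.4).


|10.2-18.7| + |(-28.1)-13.4| = 8.5 + 41.5 = 50

50


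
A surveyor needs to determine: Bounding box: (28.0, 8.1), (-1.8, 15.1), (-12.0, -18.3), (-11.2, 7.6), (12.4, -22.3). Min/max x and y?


x range: [-12, 28]
y range: [-22.3, 15.1]
Bounding box: (-12,-22.3) to (28,15.1)

(-12,-22.3) to (28,15.1)


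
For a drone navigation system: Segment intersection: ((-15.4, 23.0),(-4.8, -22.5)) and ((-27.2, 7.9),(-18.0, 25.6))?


Cross products: d1=-69.94, d2=-676.16, d3=-696.96, d4=-90.74
d1*d2 < 0 and d3*d4 < 0? no

No, they don't intersect


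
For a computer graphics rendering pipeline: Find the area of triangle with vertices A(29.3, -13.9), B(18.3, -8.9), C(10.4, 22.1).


Area = |x_A(y_B-y_C) + x_B(y_C-y_A) + x_C(y_A-y_B)|/2
= |(-908.3) + 658.8 + (-52)|/2
= 301.5/2 = 150.75

150.75


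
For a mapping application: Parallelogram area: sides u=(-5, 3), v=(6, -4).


|u x v| = |(-5)*(-4) - 3*6|
= |20 - 18| = 2

2


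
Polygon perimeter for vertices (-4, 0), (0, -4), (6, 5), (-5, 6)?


Sides: (-4, 0)->(0, -4): sqrt(32) = 5.656854, (0, -4)->(6, 5): sqrt(117) = 10.816654, (6, 5)->(-5, 6): sqrt(122) = 11.045361, (-5, 6)->(-4, 0): sqrt(37) = 6.082763
Sum = 33.601632
Perimeter = 33.6016

33.6016
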